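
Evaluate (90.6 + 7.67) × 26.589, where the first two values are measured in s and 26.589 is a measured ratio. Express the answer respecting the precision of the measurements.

90.6 s + 7.67 s = 98.27 s; the sum is limited to 1 decimal place (3 s.f.).
Carrying full precision, 98.27 × 26.589 = 2612.90103 s; 26.589 has 5 s.f., so the result keeps min(3, 5) = 3 s.f.
Rounded to 3 significant figures: 2.61 × 10³ s.

2.61 × 10³ s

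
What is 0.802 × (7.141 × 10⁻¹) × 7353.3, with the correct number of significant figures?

4.21 × 10³

0.802 × (7.141 × 10⁻¹) × 7353.3 = 4211.29520706
Multiplication/division keeps the fewest significant figures: 0.802 → 3 s.f., 7.141 × 10⁻¹ → 4 s.f., 7353.3 → 5 s.f.; limit is 3.
Rounded to 3 significant figures: 4.21 × 10³.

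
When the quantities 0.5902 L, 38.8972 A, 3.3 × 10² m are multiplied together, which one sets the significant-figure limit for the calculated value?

3.3 × 10² m

0.5902 L → 4 s.f.; 38.8972 A → 6 s.f.; 3.3 × 10² m → 2 s.f.
The fewest is 2 significant figures, from 3.3 × 10² m.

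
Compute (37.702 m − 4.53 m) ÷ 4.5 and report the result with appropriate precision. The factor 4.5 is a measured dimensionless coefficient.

7.4 m

37.702 m − 4.53 m = 33.172 m; the difference is limited to 2 decimal places (4 s.f.).
Carrying full precision, 33.172 ÷ 4.5 = 7.37155555556… m; 4.5 has 2 s.f., so the result keeps min(4, 2) = 2 s.f.
Rounded to 2 significant figures: 7.4 m.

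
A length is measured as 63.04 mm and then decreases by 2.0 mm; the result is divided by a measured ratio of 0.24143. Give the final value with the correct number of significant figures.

253 mm

63.04 mm − 2.0 mm = 61.04 mm; the difference is limited to 1 decimal place (3 s.f.).
Carrying full precision, 61.04 ÷ 0.24143 = 252.82690635… mm; 0.24143 has 5 s.f., so the result keeps min(3, 5) = 3 s.f.
Rounded to 3 significant figures: 253 mm.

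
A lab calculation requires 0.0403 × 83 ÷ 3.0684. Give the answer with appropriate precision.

0.0403 × 83 ÷ 3.0684 = 1.09011211055…
Multiplication/division keeps the fewest significant figures: 0.0403 → 3 s.f., 83 → 2 s.f., 3.0684 → 5 s.f.; limit is 2.
Rounded to 2 significant figures: 1.1.

1.1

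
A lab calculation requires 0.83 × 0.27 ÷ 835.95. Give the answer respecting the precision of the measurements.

2.7 × 10^-4

0.83 × 0.27 ÷ 835.95 = 0.000268078234344…
Multiplication/division keeps the fewest significant figures: 0.83 → 2 s.f., 0.27 → 2 s.f., 835.95 → 5 s.f.; limit is 2.
Rounded to 2 significant figures: 2.7 × 10^-4.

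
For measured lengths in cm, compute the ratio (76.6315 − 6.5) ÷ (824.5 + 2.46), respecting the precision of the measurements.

76.6315 − 6.5 = 70.1315, limited to 1 d.p. → 3 s.f.; 824.5 + 2.46 = 826.96, limited to 1 d.p. → 4 s.f.
Carrying full precision, 70.1315 ÷ 826.96 = 0.0848063993422…; keep min(3, 4) = 3 s.f.
Rounded to 3 significant figures: 0.0848.

0.0848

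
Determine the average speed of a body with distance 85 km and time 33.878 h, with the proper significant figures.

2.5 km/h

average speed = 85 km ÷ 33.878 h = 2.50900289273… km/h.
85 has 2 significant figures; 33.878 has 5.
Division/multiplication keeps the fewest: 2 significant figures.
Rounded: 2.5 km/h.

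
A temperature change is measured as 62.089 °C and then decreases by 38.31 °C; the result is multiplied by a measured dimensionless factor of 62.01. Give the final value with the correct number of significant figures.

62.089 °C − 38.31 °C = 23.779 °C; the difference is limited to 2 decimal places (4 s.f.).
Carrying full precision, 23.779 × 62.01 = 1474.53579 °C; 62.01 has 4 s.f., so the result keeps min(4, 4) = 4 s.f.
Rounded to 4 significant figures: 1475 °C.

1475 °C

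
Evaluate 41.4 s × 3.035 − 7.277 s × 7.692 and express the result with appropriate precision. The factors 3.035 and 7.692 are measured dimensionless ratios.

41.4 × 3.035 = 125.649 → 126 s (3 s.f., last digit at the 10^0 place).
7.277 × 7.692 = 55.974684 → 55.97 s (4 s.f., last digit at the 10^-2 place).
Difference: 69.674316 s; keep the coarser place, 10^0.
Result: 7.0 × 10^1 s.

7.0 × 10^1 s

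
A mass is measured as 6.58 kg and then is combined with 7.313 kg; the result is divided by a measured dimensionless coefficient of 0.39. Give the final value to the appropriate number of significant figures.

6.58 kg + 7.313 kg = 13.893 kg; the sum is limited to 2 decimal places (4 s.f.).
Carrying full precision, 13.893 ÷ 0.39 = 35.6230769231… kg; 0.39 has 2 s.f., so the result keeps min(4, 2) = 2 s.f.
Rounded to 2 significant figures: 36 kg.

36 kg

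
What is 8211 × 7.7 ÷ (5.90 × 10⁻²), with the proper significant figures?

8211 × 7.7 ÷ (5.90 × 10⁻²) = 1071605.08475…
Multiplication/division keeps the fewest significant figures: 8211 → 4 s.f., 7.7 → 2 s.f., 5.90 × 10⁻² → 3 s.f.; limit is 2.
Rounded to 2 significant figures: 1.1 × 10⁶.

1.1 × 10⁶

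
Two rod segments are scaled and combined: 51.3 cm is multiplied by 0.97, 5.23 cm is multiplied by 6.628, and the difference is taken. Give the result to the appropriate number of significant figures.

51.3 × 0.97 = 49.761 → 50. cm (2 s.f., last digit at the 10^0 place).
5.23 × 6.628 = 34.66444 → 34.7 cm (3 s.f., last digit at the 10^-1 place).
Difference: 15.09656 cm; keep the coarser place, 10^0.
Result: 15 cm.

15 cm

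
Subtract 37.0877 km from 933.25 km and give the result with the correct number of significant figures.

933.25 km − 37.0877 km = 896.1623 km.
Addition/subtraction keeps the fewest decimal places: 933.25 → 2 decimal places, 37.0877 → 4 decimal places; limit is 2.
Rounded to 2 decimal places: 896.16 km.

896.16 km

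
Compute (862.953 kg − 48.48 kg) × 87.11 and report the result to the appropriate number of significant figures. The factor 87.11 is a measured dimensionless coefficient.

7.095 × 10^4 kg

862.953 kg − 48.48 kg = 814.473 kg; the difference is limited to 2 decimal places (5 s.f.).
Carrying full precision, 814.473 × 87.11 = 70948.74303 kg; 87.11 has 4 s.f., so the result keeps min(5, 4) = 4 s.f.
Rounded to 4 significant figures: 7.095 × 10^4 kg.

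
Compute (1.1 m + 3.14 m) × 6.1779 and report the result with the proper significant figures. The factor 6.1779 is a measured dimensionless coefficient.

26 m

1.1 m + 3.14 m = 4.24 m; the sum is limited to 1 decimal place (2 s.f.).
Carrying full precision, 4.24 × 6.1779 = 26.194296 m; 6.1779 has 5 s.f., so the result keeps min(2, 5) = 2 s.f.
Rounded to 2 significant figures: 26 m.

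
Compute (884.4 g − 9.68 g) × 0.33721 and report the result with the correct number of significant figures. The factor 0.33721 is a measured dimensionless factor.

2.950 × 10^2 g

884.4 g − 9.68 g = 874.72 g; the difference is limited to 1 decimal place (4 s.f.).
Carrying full precision, 874.72 × 0.33721 = 294.9643312 g; 0.33721 has 5 s.f., so the result keeps min(4, 5) = 4 s.f.
Rounded to 4 significant figures: 2.950 × 10^2 g.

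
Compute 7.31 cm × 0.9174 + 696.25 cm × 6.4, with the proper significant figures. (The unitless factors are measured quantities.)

4.5 × 10³ cm

7.31 × 0.9174 = 6.706194 → 6.71 cm (3 s.f., last digit at the 10^-2 place).
696.25 × 6.4 = 4456 → 4.5 × 10³ cm (2 s.f., last digit at the 10^2 place).
Sum: 4462.706194 cm; keep the coarser place, 10^2.
Result: 4.5 × 10³ cm.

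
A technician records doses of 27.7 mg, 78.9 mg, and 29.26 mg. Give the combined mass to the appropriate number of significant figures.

135.9 mg

27.7 mg + 78.9 mg + 29.26 mg = 135.86 mg.
Addition/subtraction keeps the fewest decimal places: 27.7 → 1 decimal place, 78.9 → 1 decimal place, 29.26 → 2 decimal places; limit is 1.
Rounded to 1 decimal place: 135.9 mg.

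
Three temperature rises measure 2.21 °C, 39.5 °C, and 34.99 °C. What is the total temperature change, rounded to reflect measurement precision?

76.7 °C

2.21 °C + 39.5 °C + 34.99 °C = 76.70 °C.
Addition/subtraction keeps the fewest decimal places: 2.21 → 2 decimal places, 39.5 → 1 decimal place, 34.99 → 2 decimal places; limit is 1.
Rounded to 1 decimal place: 76.7 °C.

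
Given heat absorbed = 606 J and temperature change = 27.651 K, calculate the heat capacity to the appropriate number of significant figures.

21.9 J/K

heat capacity = 606 J ÷ 27.651 K = 21.9160247369… J/K.
606 has 3 significant figures; 27.651 has 5.
Division/multiplication keeps the fewest: 3 significant figures.
Rounded: 21.9 J/K.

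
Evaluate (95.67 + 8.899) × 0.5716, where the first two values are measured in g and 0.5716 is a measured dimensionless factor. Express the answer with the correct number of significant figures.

95.67 g + 8.899 g = 104.569 g; the sum is limited to 2 decimal places (5 s.f.).
Carrying full precision, 104.569 × 0.5716 = 59.7716404 g; 0.5716 has 4 s.f., so the result keeps min(5, 4) = 4 s.f.
Rounded to 4 significant figures: 59.77 g.

59.77 g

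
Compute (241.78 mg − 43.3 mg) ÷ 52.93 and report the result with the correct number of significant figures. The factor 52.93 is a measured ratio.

3.750 mg

241.78 mg − 43.3 mg = 198.48 mg; the difference is limited to 1 decimal place (4 s.f.).
Carrying full precision, 198.48 ÷ 52.93 = 3.74985830342… mg; 52.93 has 4 s.f., so the result keeps min(4, 4) = 4 s.f.
Rounded to 4 significant figures: 3.750 mg.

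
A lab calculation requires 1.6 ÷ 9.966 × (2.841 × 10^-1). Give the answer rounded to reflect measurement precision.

1.6 ÷ 9.966 × (2.841 × 10^-1) = 0.0456110776641…
Multiplication/division keeps the fewest significant figures: 1.6 → 2 s.f., 9.966 → 4 s.f., 2.841 × 10^-1 → 4 s.f.; limit is 2.
Rounded to 2 significant figures: 0.046.

0.046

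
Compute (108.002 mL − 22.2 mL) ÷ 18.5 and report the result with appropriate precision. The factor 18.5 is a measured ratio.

108.002 mL − 22.2 mL = 85.802 mL; the difference is limited to 1 decimal place (3 s.f.).
Carrying full precision, 85.802 ÷ 18.5 = 4.63794594595… mL; 18.5 has 3 s.f., so the result keeps min(3, 3) = 3 s.f.
Rounded to 3 significant figures: 4.64 mL.

4.64 mL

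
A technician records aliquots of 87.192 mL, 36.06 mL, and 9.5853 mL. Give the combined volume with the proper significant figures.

132.84 mL

87.192 mL + 36.06 mL + 9.5853 mL = 132.8373 mL.
Addition/subtraction keeps the fewest decimal places: 87.192 → 3 decimal places, 36.06 → 2 decimal places, 9.5853 → 4 decimal places; limit is 2.
Rounded to 2 decimal places: 132.84 mL.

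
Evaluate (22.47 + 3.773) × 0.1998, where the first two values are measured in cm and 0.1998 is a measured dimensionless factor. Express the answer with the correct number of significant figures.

22.47 cm + 3.773 cm = 26.243 cm; the sum is limited to 2 decimal places (4 s.f.).
Carrying full precision, 26.243 × 0.1998 = 5.2433514 cm; 0.1998 has 4 s.f., so the result keeps min(4, 4) = 4 s.f.
Rounded to 4 significant figures: 5.243 cm.

5.243 cm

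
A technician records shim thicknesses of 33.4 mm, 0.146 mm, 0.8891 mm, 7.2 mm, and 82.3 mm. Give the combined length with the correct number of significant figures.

33.4 mm + 0.146 mm + 0.8891 mm + 7.2 mm + 82.3 mm = 123.9351 mm.
Addition/subtraction keeps the fewest decimal places: 33.4 → 1 decimal place, 0.146 → 3 decimal places, 0.8891 → 4 decimal places, 7.2 → 1 decimal place, 82.3 → 1 decimal place; limit is 1.
Rounded to 1 decimal place: 123.9 mm.

123.9 mm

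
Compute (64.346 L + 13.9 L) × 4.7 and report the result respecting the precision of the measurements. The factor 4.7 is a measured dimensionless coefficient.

3.7 × 10² L

64.346 L + 13.9 L = 78.246 L; the sum is limited to 1 decimal place (3 s.f.).
Carrying full precision, 78.246 × 4.7 = 367.7562 L; 4.7 has 2 s.f., so the result keeps min(3, 2) = 2 s.f.
Rounded to 2 significant figures: 3.7 × 10² L.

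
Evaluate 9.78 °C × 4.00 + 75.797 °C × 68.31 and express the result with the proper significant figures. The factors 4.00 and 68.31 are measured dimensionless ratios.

9.78 × 4.00 = 39.12 → 39.1 °C (3 s.f., last digit at the 10^-1 place).
75.797 × 68.31 = 5177.69307 → 5178 °C (4 s.f., last digit at the 10^0 place).
Sum: 5216.81307 °C; keep the coarser place, 10^0.
Result: 5217 °C.

5217 °C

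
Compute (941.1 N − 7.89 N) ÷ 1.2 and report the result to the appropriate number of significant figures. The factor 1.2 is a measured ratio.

941.1 N − 7.89 N = 933.21 N; the difference is limited to 1 decimal place (4 s.f.).
Carrying full precision, 933.21 ÷ 1.2 = 777.675 N; 1.2 has 2 s.f., so the result keeps min(4, 2) = 2 s.f.
Rounded to 2 significant figures: 7.8 × 10^2 N.

7.8 × 10^2 N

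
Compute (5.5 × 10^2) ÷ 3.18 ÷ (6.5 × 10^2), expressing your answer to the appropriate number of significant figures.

(5.5 × 10^2) ÷ 3.18 ÷ (6.5 × 10^2) = 0.266086115143…
Multiplication/division keeps the fewest significant figures: 5.5 × 10^2 → 2 s.f., 3.18 → 3 s.f., 6.5 × 10^2 → 2 s.f.; limit is 2.
Rounded to 2 significant figures: 0.27.

0.27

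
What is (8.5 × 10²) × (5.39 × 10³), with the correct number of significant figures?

4.6 × 10⁶

(8.5 × 10²) × (5.39 × 10³) = 4581500
Multiplication/division keeps the fewest significant figures: 8.5 × 10² → 2 s.f., 5.39 × 10³ → 3 s.f.; limit is 2.
Rounded to 2 significant figures: 4.6 × 10⁶.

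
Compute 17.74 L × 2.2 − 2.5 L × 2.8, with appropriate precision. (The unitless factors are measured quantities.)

32 L

17.74 × 2.2 = 39.028 → 39 L (2 s.f., last digit at the 10^0 place).
2.5 × 2.8 = 7 → 7.0 L (2 s.f., last digit at the 10^-1 place).
Difference: 32.028 L; keep the coarser place, 10^0.
Result: 32 L.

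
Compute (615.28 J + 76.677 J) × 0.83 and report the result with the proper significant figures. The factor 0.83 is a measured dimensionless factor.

615.28 J + 76.677 J = 691.957 J; the sum is limited to 2 decimal places (5 s.f.).
Carrying full precision, 691.957 × 0.83 = 574.32431 J; 0.83 has 2 s.f., so the result keeps min(5, 2) = 2 s.f.
Rounded to 2 significant figures: 5.7 × 10^2 J.

5.7 × 10^2 J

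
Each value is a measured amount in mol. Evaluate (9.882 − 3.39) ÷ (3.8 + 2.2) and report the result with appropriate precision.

9.882 − 3.39 = 6.492, limited to 2 d.p. → 3 s.f.; 3.8 + 2.2 = 6.0, limited to 1 d.p. → 2 s.f.
Carrying full precision, 6.492 ÷ 6.0 = 1.082; keep min(3, 2) = 2 s.f.
Rounded to 2 significant figures: 1.1.

1.1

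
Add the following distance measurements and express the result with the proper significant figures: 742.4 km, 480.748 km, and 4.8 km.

1227.9 km

742.4 km + 480.748 km + 4.8 km = 1227.948 km.
Addition/subtraction keeps the fewest decimal places: 742.4 → 1 decimal place, 480.748 → 3 decimal places, 4.8 → 1 decimal place; limit is 1.
Rounded to 1 decimal place: 1227.9 km.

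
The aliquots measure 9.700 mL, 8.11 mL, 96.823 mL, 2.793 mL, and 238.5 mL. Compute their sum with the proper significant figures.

3.559 × 10^2 mL

9.700 mL + 8.11 mL + 96.823 mL + 2.793 mL + 238.5 mL = 355.926 mL.
Addition/subtraction keeps the fewest decimal places: 9.700 → 3 decimal places, 8.11 → 2 decimal places, 96.823 → 3 decimal places, 2.793 → 3 decimal places, 238.5 → 1 decimal place; limit is 1.
Rounded to 1 decimal place: 3.559 × 10^2 mL.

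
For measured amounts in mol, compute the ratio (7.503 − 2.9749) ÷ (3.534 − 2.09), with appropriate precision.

3.14

7.503 − 2.9749 = 4.5281, limited to 3 d.p. → 4 s.f.; 3.534 − 2.09 = 1.444, limited to 2 d.p. → 3 s.f.
Carrying full precision, 4.5281 ÷ 1.444 = 3.1358033241…; keep min(4, 3) = 3 s.f.
Rounded to 3 significant figures: 3.14.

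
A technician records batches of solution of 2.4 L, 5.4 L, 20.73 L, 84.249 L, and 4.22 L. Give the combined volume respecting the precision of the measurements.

2.4 L + 5.4 L + 20.73 L + 84.249 L + 4.22 L = 116.999 L.
Addition/subtraction keeps the fewest decimal places: 2.4 → 1 decimal place, 5.4 → 1 decimal place, 20.73 → 2 decimal places, 84.249 → 3 decimal places, 4.22 → 2 decimal places; limit is 1.
Rounded to 1 decimal place: 1.170 × 10^2 L.

1.170 × 10^2 L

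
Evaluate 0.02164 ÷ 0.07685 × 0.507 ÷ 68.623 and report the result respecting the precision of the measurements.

0.00208

0.02164 ÷ 0.07685 × 0.507 ÷ 68.623 = 0.0020804229868…
Multiplication/division keeps the fewest significant figures: 0.02164 → 4 s.f., 0.07685 → 4 s.f., 0.507 → 3 s.f., 68.623 → 5 s.f.; limit is 3.
Rounded to 3 significant figures: 0.00208.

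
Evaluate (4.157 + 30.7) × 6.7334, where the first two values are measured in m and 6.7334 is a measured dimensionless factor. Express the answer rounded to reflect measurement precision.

4.157 m + 30.7 m = 34.857 m; the sum is limited to 1 decimal place (3 s.f.).
Carrying full precision, 34.857 × 6.7334 = 234.7061238 m; 6.7334 has 5 s.f., so the result keeps min(3, 5) = 3 s.f.
Rounded to 3 significant figures: 235 m.

235 m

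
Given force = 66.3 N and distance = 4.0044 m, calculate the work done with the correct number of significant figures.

265 J

work done = 66.3 N × 4.0044 m = 265.49172 J.
66.3 has 3 significant figures; 4.0044 has 5.
Division/multiplication keeps the fewest: 3 significant figures.
Rounded: 265 J.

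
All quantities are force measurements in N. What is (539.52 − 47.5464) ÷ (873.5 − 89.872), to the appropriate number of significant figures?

539.52 − 47.5464 = 491.9736, limited to 2 d.p. → 5 s.f.; 873.5 − 89.872 = 783.628, limited to 1 d.p. → 4 s.f.
Carrying full precision, 491.9736 ÷ 783.628 = 0.627815238863…; keep min(5, 4) = 4 s.f.
Rounded to 4 significant figures: 0.6278.

0.6278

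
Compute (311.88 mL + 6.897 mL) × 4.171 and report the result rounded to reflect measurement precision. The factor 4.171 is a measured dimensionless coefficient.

311.88 mL + 6.897 mL = 318.777 mL; the sum is limited to 2 decimal places (5 s.f.).
Carrying full precision, 318.777 × 4.171 = 1329.618867 mL; 4.171 has 4 s.f., so the result keeps min(5, 4) = 4 s.f.
Rounded to 4 significant figures: 1.330 × 10^3 mL.

1.330 × 10^3 mL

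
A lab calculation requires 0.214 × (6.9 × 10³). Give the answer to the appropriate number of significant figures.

0.214 × (6.9 × 10³) = 1476.6
Multiplication/division keeps the fewest significant figures: 0.214 → 3 s.f., 6.9 × 10³ → 2 s.f.; limit is 2.
Rounded to 2 significant figures: 1.5 × 10³.

1.5 × 10³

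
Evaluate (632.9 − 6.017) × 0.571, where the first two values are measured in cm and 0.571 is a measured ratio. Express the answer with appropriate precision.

358 cm

632.9 cm − 6.017 cm = 626.883 cm; the difference is limited to 1 decimal place (4 s.f.).
Carrying full precision, 626.883 × 0.571 = 357.950193 cm; 0.571 has 3 s.f., so the result keeps min(4, 3) = 3 s.f.
Rounded to 3 significant figures: 358 cm.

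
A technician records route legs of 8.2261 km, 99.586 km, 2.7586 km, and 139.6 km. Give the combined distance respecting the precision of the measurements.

8.2261 km + 99.586 km + 2.7586 km + 139.6 km = 250.1707 km.
Addition/subtraction keeps the fewest decimal places: 8.2261 → 4 decimal places, 99.586 → 3 decimal places, 2.7586 → 4 decimal places, 139.6 → 1 decimal place; limit is 1.
Rounded to 1 decimal place: 2.502 × 10² km.

2.502 × 10² km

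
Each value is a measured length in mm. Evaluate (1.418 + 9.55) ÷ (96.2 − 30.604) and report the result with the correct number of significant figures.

0.167

1.418 + 9.55 = 10.968, limited to 2 d.p. → 4 s.f.; 96.2 − 30.604 = 65.596, limited to 1 d.p. → 3 s.f.
Carrying full precision, 10.968 ÷ 65.596 = 0.167205317397…; keep min(4, 3) = 3 s.f.
Rounded to 3 significant figures: 0.167.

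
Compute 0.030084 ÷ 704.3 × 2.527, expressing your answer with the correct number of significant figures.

1.079 × 10⁻⁴

0.030084 ÷ 704.3 × 2.527 = 0.000107940178901…
Multiplication/division keeps the fewest significant figures: 0.030084 → 5 s.f., 704.3 → 4 s.f., 2.527 → 4 s.f.; limit is 4.
Rounded to 4 significant figures: 1.079 × 10⁻⁴.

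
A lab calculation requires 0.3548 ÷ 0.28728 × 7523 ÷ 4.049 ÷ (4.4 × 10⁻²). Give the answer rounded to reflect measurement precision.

5.2 × 10⁴

0.3548 ÷ 0.28728 × 7523 ÷ 4.049 ÷ (4.4 × 10⁻²) = 52151.7429688…
Multiplication/division keeps the fewest significant figures: 0.3548 → 4 s.f., 0.28728 → 5 s.f., 7523 → 4 s.f., 4.049 → 4 s.f., 4.4 × 10⁻² → 2 s.f.; limit is 2.
Rounded to 2 significant figures: 5.2 × 10⁴.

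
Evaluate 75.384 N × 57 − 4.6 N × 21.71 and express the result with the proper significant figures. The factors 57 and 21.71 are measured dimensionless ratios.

4.2 × 10³ N

75.384 × 57 = 4296.888 → 4.3 × 10³ N (2 s.f., last digit at the 10^2 place).
4.6 × 21.71 = 99.866 → 1.0 × 10² N (2 s.f., last digit at the 10^1 place).
Difference: 4197.022 N; keep the coarser place, 10^2.
Result: 4.2 × 10³ N.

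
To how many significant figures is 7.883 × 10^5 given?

4

7.883 × 10^5: in scientific notation every digit of the coefficient is significant.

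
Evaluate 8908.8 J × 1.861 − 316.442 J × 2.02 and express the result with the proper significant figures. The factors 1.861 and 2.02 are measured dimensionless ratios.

1.594 × 10⁴ J

8908.8 × 1.861 = 16579.2768 → 1.658 × 10⁴ J (4 s.f., last digit at the 10^1 place).
316.442 × 2.02 = 639.21284 → 639 J (3 s.f., last digit at the 10^0 place).
Difference: 15940.06396 J; keep the coarser place, 10^1.
Result: 1.594 × 10⁴ J.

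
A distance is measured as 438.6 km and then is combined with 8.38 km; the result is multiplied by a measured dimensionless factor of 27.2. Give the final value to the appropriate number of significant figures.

1.22 × 10⁴ km

438.6 km + 8.38 km = 446.98 km; the sum is limited to 1 decimal place (4 s.f.).
Carrying full precision, 446.98 × 27.2 = 12157.856 km; 27.2 has 3 s.f., so the result keeps min(4, 3) = 3 s.f.
Rounded to 3 significant figures: 1.22 × 10⁴ km.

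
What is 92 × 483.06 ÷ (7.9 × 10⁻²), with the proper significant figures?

92 × 483.06 ÷ (7.9 × 10⁻²) = 562550.886076…
Multiplication/division keeps the fewest significant figures: 92 → 2 s.f., 483.06 → 5 s.f., 7.9 × 10⁻² → 2 s.f.; limit is 2.
Rounded to 2 significant figures: 5.6 × 10⁵.

5.6 × 10⁵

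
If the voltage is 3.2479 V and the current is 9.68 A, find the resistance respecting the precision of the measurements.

resistance = 3.2479 V ÷ 9.68 A = 0.335526859504… Ω.
3.2479 has 5 significant figures; 9.68 has 3.
Division/multiplication keeps the fewest: 3 significant figures.
Rounded: 0.336 Ω.

0.336 Ω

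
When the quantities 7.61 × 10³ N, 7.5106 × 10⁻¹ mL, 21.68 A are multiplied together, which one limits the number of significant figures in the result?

7.61 × 10³ N → 3 s.f.; 7.5106 × 10⁻¹ mL → 5 s.f.; 21.68 A → 4 s.f.
The fewest is 3 significant figures, from 7.61 × 10³ N.

7.61 × 10³ N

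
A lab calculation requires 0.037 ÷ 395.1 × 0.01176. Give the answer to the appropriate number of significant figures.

0.037 ÷ 395.1 × 0.01176 = 0.00000110129081245…
Multiplication/division keeps the fewest significant figures: 0.037 → 2 s.f., 395.1 → 4 s.f., 0.01176 → 4 s.f.; limit is 2.
Rounded to 2 significant figures: 1.1 × 10⁻⁶.

1.1 × 10⁻⁶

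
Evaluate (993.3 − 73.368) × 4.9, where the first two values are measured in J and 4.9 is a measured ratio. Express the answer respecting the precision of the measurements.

993.3 J − 73.368 J = 919.932 J; the difference is limited to 1 decimal place (4 s.f.).
Carrying full precision, 919.932 × 4.9 = 4507.6668 J; 4.9 has 2 s.f., so the result keeps min(4, 2) = 2 s.f.
Rounded to 2 significant figures: 4.5 × 10^3 J.

4.5 × 10^3 J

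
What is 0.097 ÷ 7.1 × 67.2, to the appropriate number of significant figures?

9.2 × 10^-1

0.097 ÷ 7.1 × 67.2 = 0.918084507042…
Multiplication/division keeps the fewest significant figures: 0.097 → 2 s.f., 7.1 → 2 s.f., 67.2 → 3 s.f.; limit is 2.
Rounded to 2 significant figures: 9.2 × 10^-1.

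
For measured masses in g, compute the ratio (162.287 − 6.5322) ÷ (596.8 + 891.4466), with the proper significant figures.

162.287 − 6.5322 = 155.7548, limited to 3 d.p. → 6 s.f.; 596.8 + 891.4466 = 1488.2466, limited to 1 d.p. → 5 s.f.
Carrying full precision, 155.7548 ÷ 1488.2466 = 0.104656580435…; keep min(6, 5) = 5 s.f.
Rounded to 5 significant figures: 0.10466.

0.10466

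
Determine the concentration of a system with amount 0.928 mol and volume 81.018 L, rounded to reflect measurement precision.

0.0115 mol/L

concentration = 0.928 mol ÷ 81.018 L = 0.0114542447357… mol/L.
0.928 has 3 significant figures; 81.018 has 5.
Division/multiplication keeps the fewest: 3 significant figures.
Rounded: 0.0115 mol/L.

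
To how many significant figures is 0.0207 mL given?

3

0.0207: leading zeros are not significant; zeros between nonzero digits are significant.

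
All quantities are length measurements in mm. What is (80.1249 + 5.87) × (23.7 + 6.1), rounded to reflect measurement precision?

2.56 × 10³ mm²

80.1249 + 5.87 = 85.9949, limited to 2 d.p. → 4 s.f.; 23.7 + 6.1 = 29.8, limited to 1 d.p. → 3 s.f.
Carrying full precision, 85.9949 × 29.8 = 2562.64802; keep min(4, 3) = 3 s.f.
Rounded to 3 significant figures: 2.56 × 10³ mm².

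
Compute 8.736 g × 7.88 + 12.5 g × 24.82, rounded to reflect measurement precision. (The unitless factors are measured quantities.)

8.736 × 7.88 = 68.83968 → 68.8 g (3 s.f., last digit at the 10^-1 place).
12.5 × 24.82 = 310.25 → 3.10 × 10^2 g (3 s.f., last digit at the 10^0 place).
Sum: 379.08968 g; keep the coarser place, 10^0.
Result: 379 g.

379 g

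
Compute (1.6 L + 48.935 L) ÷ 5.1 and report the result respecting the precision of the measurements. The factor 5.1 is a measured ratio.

9.9 L

1.6 L + 48.935 L = 50.535 L; the sum is limited to 1 decimal place (3 s.f.).
Carrying full precision, 50.535 ÷ 5.1 = 9.90882352941… L; 5.1 has 2 s.f., so the result keeps min(3, 2) = 2 s.f.
Rounded to 2 significant figures: 9.9 L.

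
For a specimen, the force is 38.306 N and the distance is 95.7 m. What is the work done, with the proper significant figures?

work done = 38.306 N × 95.7 m = 3665.8842 J.
38.306 has 5 significant figures; 95.7 has 3.
Division/multiplication keeps the fewest: 3 significant figures.
Rounded: 3.67 × 10^3 J.

3.67 × 10^3 J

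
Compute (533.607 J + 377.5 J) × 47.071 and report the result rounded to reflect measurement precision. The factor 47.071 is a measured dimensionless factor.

533.607 J + 377.5 J = 911.107 J; the sum is limited to 1 decimal place (4 s.f.).
Carrying full precision, 911.107 × 47.071 = 42886.717597 J; 47.071 has 5 s.f., so the result keeps min(4, 5) = 4 s.f.
Rounded to 4 significant figures: 4.289 × 10^4 J.

4.289 × 10^4 J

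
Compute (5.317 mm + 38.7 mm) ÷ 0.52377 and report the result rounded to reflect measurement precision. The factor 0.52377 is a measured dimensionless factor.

84.0 mm

5.317 mm + 38.7 mm = 44.017 mm; the sum is limited to 1 decimal place (3 s.f.).
Carrying full precision, 44.017 ÷ 0.52377 = 84.0387956546… mm; 0.52377 has 5 s.f., so the result keeps min(3, 5) = 3 s.f.
Rounded to 3 significant figures: 84.0 mm.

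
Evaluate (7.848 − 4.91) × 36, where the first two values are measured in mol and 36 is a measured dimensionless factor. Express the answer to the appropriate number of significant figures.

7.848 mol − 4.91 mol = 2.938 mol; the difference is limited to 2 decimal places (3 s.f.).
Carrying full precision, 2.938 × 36 = 105.768 mol; 36 has 2 s.f., so the result keeps min(3, 2) = 2 s.f.
Rounded to 2 significant figures: 1.1 × 10^2 mol.

1.1 × 10^2 mol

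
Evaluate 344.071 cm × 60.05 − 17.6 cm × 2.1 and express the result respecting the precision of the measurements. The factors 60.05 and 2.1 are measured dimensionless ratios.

344.071 × 60.05 = 20661.46355 → 2.066 × 10^4 cm (4 s.f., last digit at the 10^1 place).
17.6 × 2.1 = 36.96 → 37 cm (2 s.f., last digit at the 10^0 place).
Difference: 20624.50355 cm; keep the coarser place, 10^1.
Result: 2.062 × 10^4 cm.

2.062 × 10^4 cm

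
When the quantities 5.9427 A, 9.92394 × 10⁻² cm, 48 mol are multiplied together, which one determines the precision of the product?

48 mol

5.9427 A → 5 s.f.; 9.92394 × 10⁻² cm → 6 s.f.; 48 mol → 2 s.f.
The fewest is 2 significant figures, from 48 mol.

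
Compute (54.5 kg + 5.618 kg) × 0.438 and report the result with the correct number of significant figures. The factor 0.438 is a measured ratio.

26.3 kg

54.5 kg + 5.618 kg = 60.118 kg; the sum is limited to 1 decimal place (3 s.f.).
Carrying full precision, 60.118 × 0.438 = 26.331684 kg; 0.438 has 3 s.f., so the result keeps min(3, 3) = 3 s.f.
Rounded to 3 significant figures: 26.3 kg.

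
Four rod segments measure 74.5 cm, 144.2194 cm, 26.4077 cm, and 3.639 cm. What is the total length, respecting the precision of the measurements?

2.488 × 10² cm

74.5 cm + 144.2194 cm + 26.4077 cm + 3.639 cm = 248.7661 cm.
Addition/subtraction keeps the fewest decimal places: 74.5 → 1 decimal place, 144.2194 → 4 decimal places, 26.4077 → 4 decimal places, 3.639 → 3 decimal places; limit is 1.
Rounded to 1 decimal place: 2.488 × 10² cm.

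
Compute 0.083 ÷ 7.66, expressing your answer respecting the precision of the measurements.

0.083 ÷ 7.66 = 0.0108355091384…
Multiplication/division keeps the fewest significant figures: 0.083 → 2 s.f., 7.66 → 3 s.f.; limit is 2.
Rounded to 2 significant figures: 1.1 × 10⁻².

1.1 × 10⁻²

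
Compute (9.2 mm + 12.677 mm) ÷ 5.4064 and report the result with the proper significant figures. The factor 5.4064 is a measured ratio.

9.2 mm + 12.677 mm = 21.877 mm; the sum is limited to 1 decimal place (3 s.f.).
Carrying full precision, 21.877 ÷ 5.4064 = 4.04650044392… mm; 5.4064 has 5 s.f., so the result keeps min(3, 5) = 3 s.f.
Rounded to 3 significant figures: 4.05 mm.

4.05 mm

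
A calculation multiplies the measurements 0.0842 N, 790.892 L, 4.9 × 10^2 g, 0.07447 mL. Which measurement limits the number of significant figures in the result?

0.0842 N → 3 s.f.; 790.892 L → 6 s.f.; 4.9 × 10^2 g → 2 s.f.; 0.07447 mL → 4 s.f.
The fewest is 2 significant figures, from 4.9 × 10^2 g.

4.9 × 10^2 g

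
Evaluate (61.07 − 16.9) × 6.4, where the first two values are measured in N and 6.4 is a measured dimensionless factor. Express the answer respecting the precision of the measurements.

2.8 × 10^2 N

61.07 N − 16.9 N = 44.17 N; the difference is limited to 1 decimal place (3 s.f.).
Carrying full precision, 44.17 × 6.4 = 282.688 N; 6.4 has 2 s.f., so the result keeps min(3, 2) = 2 s.f.
Rounded to 2 significant figures: 2.8 × 10^2 N.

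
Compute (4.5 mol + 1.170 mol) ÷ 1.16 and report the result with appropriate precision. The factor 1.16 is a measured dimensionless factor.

4.9 mol

4.5 mol + 1.170 mol = 5.670 mol; the sum is limited to 1 decimal place (2 s.f.).
Carrying full precision, 5.670 ÷ 1.16 = 4.88793103448… mol; 1.16 has 3 s.f., so the result keeps min(2, 3) = 2 s.f.
Rounded to 2 significant figures: 4.9 mol.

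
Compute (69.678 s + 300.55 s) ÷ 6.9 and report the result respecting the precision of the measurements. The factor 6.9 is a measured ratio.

69.678 s + 300.55 s = 370.228 s; the sum is limited to 2 decimal places (5 s.f.).
Carrying full precision, 370.228 ÷ 6.9 = 53.6562318841… s; 6.9 has 2 s.f., so the result keeps min(5, 2) = 2 s.f.
Rounded to 2 significant figures: 54 s.

54 s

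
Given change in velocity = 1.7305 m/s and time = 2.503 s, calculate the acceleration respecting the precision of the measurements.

acceleration = 1.7305 m/s ÷ 2.503 s = 0.691370355573… m/s².
1.7305 has 5 significant figures; 2.503 has 4.
Division/multiplication keeps the fewest: 4 significant figures.
Rounded: 0.6914 m/s².

0.6914 m/s²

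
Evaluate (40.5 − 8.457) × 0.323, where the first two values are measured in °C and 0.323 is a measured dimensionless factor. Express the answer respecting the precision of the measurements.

40.5 °C − 8.457 °C = 32.043 °C; the difference is limited to 1 decimal place (3 s.f.).
Carrying full precision, 32.043 × 0.323 = 10.349889 °C; 0.323 has 3 s.f., so the result keeps min(3, 3) = 3 s.f.
Rounded to 3 significant figures: 10.3 °C.

10.3 °C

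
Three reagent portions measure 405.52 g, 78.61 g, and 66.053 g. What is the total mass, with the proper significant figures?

405.52 g + 78.61 g + 66.053 g = 550.183 g.
Addition/subtraction keeps the fewest decimal places: 405.52 → 2 decimal places, 78.61 → 2 decimal places, 66.053 → 3 decimal places; limit is 2.
Rounded to 2 decimal places: 550.18 g.

550.18 g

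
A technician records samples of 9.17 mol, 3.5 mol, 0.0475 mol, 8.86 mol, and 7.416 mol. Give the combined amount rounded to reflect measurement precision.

9.17 mol + 3.5 mol + 0.0475 mol + 8.86 mol + 7.416 mol = 28.9935 mol.
Addition/subtraction keeps the fewest decimal places: 9.17 → 2 decimal places, 3.5 → 1 decimal place, 0.0475 → 4 decimal places, 8.86 → 2 decimal places, 7.416 → 3 decimal places; limit is 1.
Rounded to 1 decimal place: 29.0 mol.

29.0 mol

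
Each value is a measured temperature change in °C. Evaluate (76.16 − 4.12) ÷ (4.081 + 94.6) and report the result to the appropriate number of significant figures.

76.16 − 4.12 = 72.04, limited to 2 d.p. → 4 s.f.; 4.081 + 94.6 = 98.681, limited to 1 d.p. → 3 s.f.
Carrying full precision, 72.04 ÷ 98.681 = 0.730029083613…; keep min(4, 3) = 3 s.f.
Rounded to 3 significant figures: 0.730.

0.730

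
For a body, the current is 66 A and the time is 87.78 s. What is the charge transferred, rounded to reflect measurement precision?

5.8 × 10³ C

charge transferred = 66 A × 87.78 s = 5793.48 C.
66 has 2 significant figures; 87.78 has 4.
Division/multiplication keeps the fewest: 2 significant figures.
Rounded: 5.8 × 10³ C.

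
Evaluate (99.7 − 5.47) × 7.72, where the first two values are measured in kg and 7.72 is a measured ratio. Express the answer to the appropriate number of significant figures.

727 kg

99.7 kg − 5.47 kg = 94.23 kg; the difference is limited to 1 decimal place (3 s.f.).
Carrying full precision, 94.23 × 7.72 = 727.4556 kg; 7.72 has 3 s.f., so the result keeps min(3, 3) = 3 s.f.
Rounded to 3 significant figures: 727 kg.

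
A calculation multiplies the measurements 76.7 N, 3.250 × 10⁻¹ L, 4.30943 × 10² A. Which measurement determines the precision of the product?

76.7 N → 3 s.f.; 3.250 × 10⁻¹ L → 4 s.f.; 4.30943 × 10² A → 6 s.f.
The fewest is 3 significant figures, from 76.7 N.

76.7 N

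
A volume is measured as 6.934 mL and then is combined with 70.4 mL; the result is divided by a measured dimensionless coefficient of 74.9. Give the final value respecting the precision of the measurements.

1.03 mL

6.934 mL + 70.4 mL = 77.334 mL; the sum is limited to 1 decimal place (3 s.f.).
Carrying full precision, 77.334 ÷ 74.9 = 1.03249666222… mL; 74.9 has 3 s.f., so the result keeps min(3, 3) = 3 s.f.
Rounded to 3 significant figures: 1.03 mL.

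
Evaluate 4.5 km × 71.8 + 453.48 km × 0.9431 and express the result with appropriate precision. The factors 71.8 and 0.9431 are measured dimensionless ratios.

7.5 × 10² km

4.5 × 71.8 = 323.1 → 3.2 × 10² km (2 s.f., last digit at the 10^1 place).
453.48 × 0.9431 = 427.676988 → 427.7 km (4 s.f., last digit at the 10^-1 place).
Sum: 750.776988 km; keep the coarser place, 10^1.
Result: 7.5 × 10² km.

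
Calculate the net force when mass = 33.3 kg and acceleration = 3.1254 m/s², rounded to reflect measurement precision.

net force = 33.3 kg × 3.1254 m/s² = 104.07582 N.
33.3 has 3 significant figures; 3.1254 has 5.
Division/multiplication keeps the fewest: 3 significant figures.
Rounded: 104 N.

104 N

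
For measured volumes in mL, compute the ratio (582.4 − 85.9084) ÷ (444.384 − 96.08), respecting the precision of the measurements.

582.4 − 85.9084 = 496.4916, limited to 1 d.p. → 4 s.f.; 444.384 − 96.08 = 348.304, limited to 2 d.p. → 5 s.f.
Carrying full precision, 496.4916 ÷ 348.304 = 1.42545477514…; keep min(4, 5) = 4 s.f.
Rounded to 4 significant figures: 1.425.

1.425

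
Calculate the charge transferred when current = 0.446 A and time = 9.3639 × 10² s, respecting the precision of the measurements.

418 C

charge transferred = 0.446 A × 9.3639 × 10² s = 417.62994 C.
0.446 has 3 significant figures; 9.3639 × 10² has 5.
Division/multiplication keeps the fewest: 3 significant figures.
Rounded: 418 C.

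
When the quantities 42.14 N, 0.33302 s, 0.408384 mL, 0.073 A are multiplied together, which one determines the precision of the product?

42.14 N → 4 s.f.; 0.33302 s → 5 s.f.; 0.408384 mL → 6 s.f.; 0.073 A → 2 s.f.
The fewest is 2 significant figures, from 0.073 A.

0.073 A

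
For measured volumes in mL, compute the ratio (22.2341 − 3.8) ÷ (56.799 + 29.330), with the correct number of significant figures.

0.214

22.2341 − 3.8 = 18.4341, limited to 1 d.p. → 3 s.f.; 56.799 + 29.330 = 86.129, limited to 3 d.p. → 5 s.f.
Carrying full precision, 18.4341 ÷ 86.129 = 0.214028956565…; keep min(3, 5) = 3 s.f.
Rounded to 3 significant figures: 0.214.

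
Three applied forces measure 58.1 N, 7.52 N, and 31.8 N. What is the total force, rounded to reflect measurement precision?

58.1 N + 7.52 N + 31.8 N = 97.42 N.
Addition/subtraction keeps the fewest decimal places: 58.1 → 1 decimal place, 7.52 → 2 decimal places, 31.8 → 1 decimal place; limit is 1.
Rounded to 1 decimal place: 97.4 N.

97.4 N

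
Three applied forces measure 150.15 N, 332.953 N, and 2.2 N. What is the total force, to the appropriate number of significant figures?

150.15 N + 332.953 N + 2.2 N = 485.303 N.
Addition/subtraction keeps the fewest decimal places: 150.15 → 2 decimal places, 332.953 → 3 decimal places, 2.2 → 1 decimal place; limit is 1.
Rounded to 1 decimal place: 485.3 N.

485.3 N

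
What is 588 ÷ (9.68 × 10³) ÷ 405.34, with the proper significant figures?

1.50 × 10⁻⁴

588 ÷ (9.68 × 10³) ÷ 405.34 = 0.000149858887978…
Multiplication/division keeps the fewest significant figures: 588 → 3 s.f., 9.68 × 10³ → 3 s.f., 405.34 → 5 s.f.; limit is 3.
Rounded to 3 significant figures: 1.50 × 10⁻⁴.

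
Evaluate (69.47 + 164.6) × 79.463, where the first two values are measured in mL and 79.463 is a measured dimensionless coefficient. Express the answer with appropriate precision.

69.47 mL + 164.6 mL = 234.07 mL; the sum is limited to 1 decimal place (4 s.f.).
Carrying full precision, 234.07 × 79.463 = 18599.90441 mL; 79.463 has 5 s.f., so the result keeps min(4, 5) = 4 s.f.
Rounded to 4 significant figures: 1.860 × 10^4 mL.

1.860 × 10^4 mL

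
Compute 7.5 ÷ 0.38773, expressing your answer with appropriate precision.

19

7.5 ÷ 0.38773 = 19.343357491…
Multiplication/division keeps the fewest significant figures: 7.5 → 2 s.f., 0.38773 → 5 s.f.; limit is 2.
Rounded to 2 significant figures: 19.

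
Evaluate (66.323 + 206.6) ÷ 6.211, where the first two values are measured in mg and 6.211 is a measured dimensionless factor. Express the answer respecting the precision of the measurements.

43.94 mg

66.323 mg + 206.6 mg = 272.923 mg; the sum is limited to 1 decimal place (4 s.f.).
Carrying full precision, 272.923 ÷ 6.211 = 43.9418773144… mg; 6.211 has 4 s.f., so the result keeps min(4, 4) = 4 s.f.
Rounded to 4 significant figures: 43.94 mg.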